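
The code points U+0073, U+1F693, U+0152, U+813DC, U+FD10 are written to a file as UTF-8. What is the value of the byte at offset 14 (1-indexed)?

1-indexed offset 14 is 0-indexed offset 13.
U+0073 → 1-byte form 73 at offsets 0–0.
U+1F693 → 4-byte form F0 9F 9A 93 at offsets 1–4.
U+0152 → 2-byte form C5 92 at offsets 5–6.
U+813DC → 4-byte form F2 81 8F 9C at offsets 7–10.
U+FD10 → 3-byte form EF B4 90 at offsets 11–13.
Offset 13 falls in char 5's range; it's byte 3 of EF B4 90 = 0x90.

0x90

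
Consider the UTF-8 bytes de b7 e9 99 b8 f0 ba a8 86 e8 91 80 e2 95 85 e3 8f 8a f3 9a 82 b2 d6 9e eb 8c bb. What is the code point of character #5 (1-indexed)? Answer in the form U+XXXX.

Offset 0: leading byte 0xDE = 11011110 → 2-byte char #1 = DE B7.
Offset 2: leading byte 0xE9 = 11101001 → 3-byte char #2 = E9 99 B8.
Offset 5: leading byte 0xF0 = 11110000 → 4-byte char #3 = F0 BA A8 86.
Offset 9: leading byte 0xE8 = 11101000 → 3-byte char #4 = E8 91 80.
Offset 12: leading byte 0xE2 = 11100010 → 3-byte char #5 = E2 95 85.
Leading byte 0xE2 = 11100010 matches 1110xxxx → 3-byte sequence.
Byte 1: 0xE2 = 11100010, payload 0010 (4 bits).
Byte 2: 0x95 = 10010101 (10xxxxxx ✓), payload 010101.
Byte 3: 0x85 = 10000101 (10xxxxxx ✓), payload 000101.
Concatenate: 0010010101000101 = 0x2545 (16 bits → U+2545).

U+2545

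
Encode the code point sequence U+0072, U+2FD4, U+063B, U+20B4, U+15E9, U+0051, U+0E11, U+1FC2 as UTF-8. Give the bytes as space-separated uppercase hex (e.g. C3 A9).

U+0072: 1-byte form → 72.
U+2FD4: 3-byte form → E2 BF 94.
U+063B: 2-byte form → D8 BB.
U+20B4: 3-byte form → E2 82 B4.
U+15E9: 3-byte form → E1 97 A9.
U+0051: 1-byte form → 51.
U+0E11: 3-byte form → E0 B8 91.
U+1FC2: 3-byte form → E1 BF 82.
Concatenated (19 bytes): 72 E2 BF 94 D8 BB E2 82 B4 E1 97 A9 51 E0 B8 91 E1 BF 82.

72 E2 BF 94 D8 BB E2 82 B4 E1 97 A9 51 E0 B8 91 E1 BF 82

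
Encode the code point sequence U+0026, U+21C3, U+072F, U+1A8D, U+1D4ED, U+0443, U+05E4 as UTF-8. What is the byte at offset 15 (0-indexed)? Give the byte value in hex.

U+0026 → 1-byte form 26 at offsets 0–0.
U+21C3 → 3-byte form E2 87 83 at offsets 1–3.
U+072F → 2-byte form DC AF at offsets 4–5.
U+1A8D → 3-byte form E1 AA 8D at offsets 6–8.
U+1D4ED → 4-byte form F0 9D 93 AD at offsets 9–12.
U+0443 → 2-byte form D1 83 at offsets 13–14.
U+05E4 → 2-byte form D7 A4 at offsets 15–16.
Offset 15 falls in char 7's range; it's byte 1 of D7 A4 = 0xD7.

0xD7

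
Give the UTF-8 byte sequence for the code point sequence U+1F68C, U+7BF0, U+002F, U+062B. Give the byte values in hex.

U+1F68C: 4-byte form → F0 9F 9A 8C.
U+7BF0: 3-byte form → E7 AF B0.
U+002F: 1-byte form → 2F.
U+062B: 2-byte form → D8 AB.
Concatenated (10 bytes): F0 9F 9A 8C E7 AF B0 2F D8 AB.

F0 9F 9A 8C E7 AF B0 2F D8 AB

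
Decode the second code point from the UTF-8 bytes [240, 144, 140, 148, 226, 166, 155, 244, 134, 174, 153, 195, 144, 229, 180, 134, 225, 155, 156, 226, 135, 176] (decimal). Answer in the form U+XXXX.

U+299B

Offset 0: leading byte 0xF0 = 11110000 → 4-byte char #1 = F0 90 8C 94.
Offset 4: leading byte 0xE2 = 11100010 → 3-byte char #2 = E2 A6 9B.
Leading byte 0xE2 = 11100010 matches 1110xxxx → 3-byte sequence.
Byte 1: 0xE2 = 11100010, payload 0010 (4 bits).
Byte 2: 0xA6 = 10100110 (10xxxxxx ✓), payload 100110.
Byte 3: 0x9B = 10011011 (10xxxxxx ✓), payload 011011.
Concatenate: 0010100110011011 = 0x299B (16 bits → U+299B).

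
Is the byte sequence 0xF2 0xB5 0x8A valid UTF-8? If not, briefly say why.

invalid (sequence truncated)

Leading byte 0xF2 = 11110010 → 4-byte form, but only 3 bytes are present.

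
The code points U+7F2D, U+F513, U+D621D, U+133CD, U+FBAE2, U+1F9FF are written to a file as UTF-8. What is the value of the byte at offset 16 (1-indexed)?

0xBB

1-indexed offset 16 is 0-indexed offset 15.
U+7F2D → 3-byte form E7 BC AD at offsets 0–2.
U+F513 → 3-byte form EF 94 93 at offsets 3–5.
U+D621D → 4-byte form F3 96 88 9D at offsets 6–9.
U+133CD → 4-byte form F0 93 8F 8D at offsets 10–13.
U+FBAE2 → 4-byte form F3 BB AB A2 at offsets 14–17.
Offset 15 falls in char 5's range; it's byte 2 of F3 BB AB A2 = 0xBB.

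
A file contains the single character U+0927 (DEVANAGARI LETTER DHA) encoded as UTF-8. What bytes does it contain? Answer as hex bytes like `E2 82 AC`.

E0 A4 A7

U+0927 = 0x927 = 2343 decimal. In range U+0800–U+FFFF → 3-byte form: 1110xxxx 10xxxxxx 10xxxxxx.
Binary (16 bits): 0000100100100111.
Split 4+6+6: 0000 | 100100 | 100111.
Byte 1: 11100000 = 0xE0.
Byte 2: 10100100 = 0xA4.
Byte 3: 10100111 = 0xA7.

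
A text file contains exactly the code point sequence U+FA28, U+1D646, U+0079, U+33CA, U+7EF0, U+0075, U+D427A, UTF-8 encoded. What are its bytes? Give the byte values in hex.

U+FA28: 3-byte form → EF A8 A8.
U+1D646: 4-byte form → F0 9D 99 86.
U+0079: 1-byte form → 79.
U+33CA: 3-byte form → E3 8F 8A.
U+7EF0: 3-byte form → E7 BB B0.
U+0075: 1-byte form → 75.
U+D427A: 4-byte form → F3 94 89 BA.
Concatenated (19 bytes): EF A8 A8 F0 9D 99 86 79 E3 8F 8A E7 BB B0 75 F3 94 89 BA.

EF A8 A8 F0 9D 99 86 79 E3 8F 8A E7 BB B0 75 F3 94 89 BA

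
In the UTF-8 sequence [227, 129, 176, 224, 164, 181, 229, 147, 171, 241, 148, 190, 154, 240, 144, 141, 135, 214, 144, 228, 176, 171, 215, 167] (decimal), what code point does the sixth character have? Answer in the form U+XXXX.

Offset 0: leading byte 0xE3 = 11100011 → 3-byte char #1 = E3 81 B0.
Offset 3: leading byte 0xE0 = 11100000 → 3-byte char #2 = E0 A4 B5.
Offset 6: leading byte 0xE5 = 11100101 → 3-byte char #3 = E5 93 AB.
Offset 9: leading byte 0xF1 = 11110001 → 4-byte char #4 = F1 94 BE 9A.
Offset 13: leading byte 0xF0 = 11110000 → 4-byte char #5 = F0 90 8D 87.
Offset 17: leading byte 0xD6 = 11010110 → 2-byte char #6 = D6 90.
Leading byte 0xD6 = 11010110 matches 110xxxxx → 2-byte sequence.
Byte 1: 0xD6 = 11010110, payload 10110 (5 bits).
Byte 2: 0x90 = 10010000 (10xxxxxx ✓), payload 010000.
Concatenate: 10110010000 = 0x590 (11 bits → U+0590).

U+0590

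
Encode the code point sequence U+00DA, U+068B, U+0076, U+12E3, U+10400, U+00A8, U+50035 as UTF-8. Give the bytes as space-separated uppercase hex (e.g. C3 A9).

C3 9A DA 8B 76 E1 8B A3 F0 90 90 80 C2 A8 F1 90 80 B5

U+00DA: 2-byte form → C3 9A.
U+068B: 2-byte form → DA 8B.
U+0076: 1-byte form → 76.
U+12E3: 3-byte form → E1 8B A3.
U+10400: 4-byte form → F0 90 90 80.
U+00A8: 2-byte form → C2 A8.
U+50035: 4-byte form → F1 90 80 B5.
Concatenated (18 bytes): C3 9A DA 8B 76 E1 8B A3 F0 90 90 80 C2 A8 F1 90 80 B5.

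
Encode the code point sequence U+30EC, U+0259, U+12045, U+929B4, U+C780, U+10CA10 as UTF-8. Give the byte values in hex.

U+30EC: 3-byte form → E3 83 AC.
U+0259: 2-byte form → C9 99.
U+12045: 4-byte form → F0 92 81 85.
U+929B4: 4-byte form → F2 92 A6 B4.
U+C780: 3-byte form → EC 9E 80.
U+10CA10: 4-byte form → F4 8C A8 90.
Concatenated (20 bytes): E3 83 AC C9 99 F0 92 81 85 F2 92 A6 B4 EC 9E 80 F4 8C A8 90.

E3 83 AC C9 99 F0 92 81 85 F2 92 A6 B4 EC 9E 80 F4 8C A8 90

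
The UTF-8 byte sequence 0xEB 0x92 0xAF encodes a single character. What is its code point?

Leading byte 0xEB = 11101011 matches 1110xxxx → 3-byte sequence.
Byte 1: 0xEB = 11101011, payload 1011 (4 bits).
Byte 2: 0x92 = 10010010 (10xxxxxx ✓), payload 010010.
Byte 3: 0xAF = 10101111 (10xxxxxx ✓), payload 101111.
Concatenate: 1011010010101111 = 0xB4AF (16 bits → U+B4AF).

U+B4AF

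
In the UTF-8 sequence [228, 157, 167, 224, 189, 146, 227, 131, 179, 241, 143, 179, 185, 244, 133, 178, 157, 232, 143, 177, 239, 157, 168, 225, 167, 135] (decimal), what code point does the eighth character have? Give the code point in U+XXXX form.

U+19C7

Offset 0: leading byte 0xE4 = 11100100 → 3-byte char #1 = E4 9D A7.
Offset 3: leading byte 0xE0 = 11100000 → 3-byte char #2 = E0 BD 92.
Offset 6: leading byte 0xE3 = 11100011 → 3-byte char #3 = E3 83 B3.
Offset 9: leading byte 0xF1 = 11110001 → 4-byte char #4 = F1 8F B3 B9.
Offset 13: leading byte 0xF4 = 11110100 → 4-byte char #5 = F4 85 B2 9D.
Offset 17: leading byte 0xE8 = 11101000 → 3-byte char #6 = E8 8F B1.
Offset 20: leading byte 0xEF = 11101111 → 3-byte char #7 = EF 9D A8.
Offset 23: leading byte 0xE1 = 11100001 → 3-byte char #8 = E1 A7 87.
Leading byte 0xE1 = 11100001 matches 1110xxxx → 3-byte sequence.
Byte 1: 0xE1 = 11100001, payload 0001 (4 bits).
Byte 2: 0xA7 = 10100111 (10xxxxxx ✓), payload 100111.
Byte 3: 0x87 = 10000111 (10xxxxxx ✓), payload 000111.
Concatenate: 0001100111000111 = 0x19C7 (16 bits → U+19C7).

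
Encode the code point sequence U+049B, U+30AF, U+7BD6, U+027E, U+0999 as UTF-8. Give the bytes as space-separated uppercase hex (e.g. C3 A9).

U+049B: 2-byte form → D2 9B.
U+30AF: 3-byte form → E3 82 AF.
U+7BD6: 3-byte form → E7 AF 96.
U+027E: 2-byte form → C9 BE.
U+0999: 3-byte form → E0 A6 99.
Concatenated (13 bytes): D2 9B E3 82 AF E7 AF 96 C9 BE E0 A6 99.

D2 9B E3 82 AF E7 AF 96 C9 BE E0 A6 99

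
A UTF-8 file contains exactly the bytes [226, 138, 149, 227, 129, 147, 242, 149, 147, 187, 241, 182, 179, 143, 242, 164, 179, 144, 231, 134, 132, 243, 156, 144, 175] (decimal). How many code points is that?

Byte at offset 0: 0xE2 = 11100010 → 3-byte char (#1). Advance 3.
Byte at offset 3: 0xE3 = 11100011 → 3-byte char (#2). Advance 3.
Byte at offset 6: 0xF2 = 11110010 → 4-byte char (#3). Advance 4.
Byte at offset 10: 0xF1 = 11110001 → 4-byte char (#4). Advance 4.
Byte at offset 14: 0xF2 = 11110010 → 4-byte char (#5). Advance 4.
Byte at offset 18: 0xE7 = 11100111 → 3-byte char (#6). Advance 3.
Byte at offset 21: 0xF3 = 11110011 → 4-byte char (#7). Advance 4.
Reached end at offset 25 after 7 code points.

7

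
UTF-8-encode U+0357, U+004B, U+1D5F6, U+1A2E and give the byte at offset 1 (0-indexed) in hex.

0x97

U+0357 → 2-byte form CD 97 at offsets 0–1.
Offset 1 falls in char 1's range; it's byte 2 of CD 97 = 0x97.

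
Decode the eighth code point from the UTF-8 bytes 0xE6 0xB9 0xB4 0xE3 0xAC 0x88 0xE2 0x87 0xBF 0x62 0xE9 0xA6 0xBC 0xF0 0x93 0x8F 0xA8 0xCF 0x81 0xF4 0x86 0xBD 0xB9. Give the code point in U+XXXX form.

Offset 0: leading byte 0xE6 = 11100110 → 3-byte char #1 = E6 B9 B4.
Offset 3: leading byte 0xE3 = 11100011 → 3-byte char #2 = E3 AC 88.
Offset 6: leading byte 0xE2 = 11100010 → 3-byte char #3 = E2 87 BF.
Offset 9: leading byte 0x62 = 01100010 → 1-byte char #4 = 62.
Offset 10: leading byte 0xE9 = 11101001 → 3-byte char #5 = E9 A6 BC.
Offset 13: leading byte 0xF0 = 11110000 → 4-byte char #6 = F0 93 8F A8.
Offset 17: leading byte 0xCF = 11001111 → 2-byte char #7 = CF 81.
Offset 19: leading byte 0xF4 = 11110100 → 4-byte char #8 = F4 86 BD B9.
Leading byte 0xF4 = 11110100 matches 11110xxx → 4-byte sequence.
Byte 1: 0xF4 = 11110100, payload 100 (3 bits).
Byte 2: 0x86 = 10000110 (10xxxxxx ✓), payload 000110.
Byte 3: 0xBD = 10111101 (10xxxxxx ✓), payload 111101.
Byte 4: 0xB9 = 10111001 (10xxxxxx ✓), payload 111001.
Concatenate: 100000110111101111001 = 0x106F79 (21 bits → U+106F79).

U+106F79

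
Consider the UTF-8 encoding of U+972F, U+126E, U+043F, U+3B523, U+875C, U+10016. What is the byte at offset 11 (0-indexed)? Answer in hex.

U+972F → 3-byte form E9 9C AF at offsets 0–2.
U+126E → 3-byte form E1 89 AE at offsets 3–5.
U+043F → 2-byte form D0 BF at offsets 6–7.
U+3B523 → 4-byte form F0 BB 94 A3 at offsets 8–11.
Offset 11 falls in char 4's range; it's byte 4 of F0 BB 94 A3 = 0xA3.

0xA3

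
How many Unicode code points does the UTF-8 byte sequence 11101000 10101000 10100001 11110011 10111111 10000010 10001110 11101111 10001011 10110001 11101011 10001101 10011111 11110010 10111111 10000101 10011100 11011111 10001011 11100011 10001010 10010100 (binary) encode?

Byte at offset 0: 0xE8 = 11101000 → 3-byte char (#1). Advance 3.
Byte at offset 3: 0xF3 = 11110011 → 4-byte char (#2). Advance 4.
Byte at offset 7: 0xEF = 11101111 → 3-byte char (#3). Advance 3.
Byte at offset 10: 0xEB = 11101011 → 3-byte char (#4). Advance 3.
Byte at offset 13: 0xF2 = 11110010 → 4-byte char (#5). Advance 4.
Byte at offset 17: 0xDF = 11011111 → 2-byte char (#6). Advance 2.
Byte at offset 19: 0xE3 = 11100011 → 3-byte char (#7). Advance 3.
Reached end at offset 22 after 7 code points.

7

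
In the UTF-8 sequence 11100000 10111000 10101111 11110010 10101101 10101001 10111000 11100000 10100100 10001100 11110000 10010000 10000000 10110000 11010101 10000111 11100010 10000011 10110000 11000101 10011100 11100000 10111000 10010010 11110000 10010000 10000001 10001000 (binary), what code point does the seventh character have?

Offset 0: leading byte 0xE0 = 11100000 → 3-byte char #1 = E0 B8 AF.
Offset 3: leading byte 0xF2 = 11110010 → 4-byte char #2 = F2 AD A9 B8.
Offset 7: leading byte 0xE0 = 11100000 → 3-byte char #3 = E0 A4 8C.
Offset 10: leading byte 0xF0 = 11110000 → 4-byte char #4 = F0 90 80 B0.
Offset 14: leading byte 0xD5 = 11010101 → 2-byte char #5 = D5 87.
Offset 16: leading byte 0xE2 = 11100010 → 3-byte char #6 = E2 83 B0.
Offset 19: leading byte 0xC5 = 11000101 → 2-byte char #7 = C5 9C.
Leading byte 0xC5 = 11000101 matches 110xxxxx → 2-byte sequence.
Byte 1: 0xC5 = 11000101, payload 00101 (5 bits).
Byte 2: 0x9C = 10011100 (10xxxxxx ✓), payload 011100.
Concatenate: 00101011100 = 0x15C (11 bits → U+015C).

U+015C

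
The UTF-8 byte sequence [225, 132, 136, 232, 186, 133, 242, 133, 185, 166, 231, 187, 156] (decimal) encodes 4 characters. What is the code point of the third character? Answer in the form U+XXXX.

U+85E66

Offset 0: leading byte 0xE1 = 11100001 → 3-byte char #1 = E1 84 88.
Offset 3: leading byte 0xE8 = 11101000 → 3-byte char #2 = E8 BA 85.
Offset 6: leading byte 0xF2 = 11110010 → 4-byte char #3 = F2 85 B9 A6.
Leading byte 0xF2 = 11110010 matches 11110xxx → 4-byte sequence.
Byte 1: 0xF2 = 11110010, payload 010 (3 bits).
Byte 2: 0x85 = 10000101 (10xxxxxx ✓), payload 000101.
Byte 3: 0xB9 = 10111001 (10xxxxxx ✓), payload 111001.
Byte 4: 0xA6 = 10100110 (10xxxxxx ✓), payload 100110.
Concatenate: 010000101111001100110 = 0x85E66 (21 bits → U+85E66).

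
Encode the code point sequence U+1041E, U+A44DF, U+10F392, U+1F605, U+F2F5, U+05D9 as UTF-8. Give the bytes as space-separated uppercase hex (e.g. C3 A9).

U+1041E: 4-byte form → F0 90 90 9E.
U+A44DF: 4-byte form → F2 A4 93 9F.
U+10F392: 4-byte form → F4 8F 8E 92.
U+1F605: 4-byte form → F0 9F 98 85.
U+F2F5: 3-byte form → EF 8B B5.
U+05D9: 2-byte form → D7 99.
Concatenated (21 bytes): F0 90 90 9E F2 A4 93 9F F4 8F 8E 92 F0 9F 98 85 EF 8B B5 D7 99.

F0 90 90 9E F2 A4 93 9F F4 8F 8E 92 F0 9F 98 85 EF 8B B5 D7 99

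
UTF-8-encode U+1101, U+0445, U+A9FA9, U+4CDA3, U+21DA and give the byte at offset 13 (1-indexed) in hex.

1-indexed offset 13 is 0-indexed offset 12.
U+1101 → 3-byte form E1 84 81 at offsets 0–2.
U+0445 → 2-byte form D1 85 at offsets 3–4.
U+A9FA9 → 4-byte form F2 A9 BE A9 at offsets 5–8.
U+4CDA3 → 4-byte form F1 8C B6 A3 at offsets 9–12.
Offset 12 falls in char 4's range; it's byte 4 of F1 8C B6 A3 = 0xA3.

0xA3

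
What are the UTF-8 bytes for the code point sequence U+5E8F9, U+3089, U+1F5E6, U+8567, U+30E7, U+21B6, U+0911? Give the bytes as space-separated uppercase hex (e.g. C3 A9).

F1 9E A3 B9 E3 82 89 F0 9F 97 A6 E8 95 A7 E3 83 A7 E2 86 B6 E0 A4 91

U+5E8F9: 4-byte form → F1 9E A3 B9.
U+3089: 3-byte form → E3 82 89.
U+1F5E6: 4-byte form → F0 9F 97 A6.
U+8567: 3-byte form → E8 95 A7.
U+30E7: 3-byte form → E3 83 A7.
U+21B6: 3-byte form → E2 86 B6.
U+0911: 3-byte form → E0 A4 91.
Concatenated (23 bytes): F1 9E A3 B9 E3 82 89 F0 9F 97 A6 E8 95 A7 E3 83 A7 E2 86 B6 E0 A4 91.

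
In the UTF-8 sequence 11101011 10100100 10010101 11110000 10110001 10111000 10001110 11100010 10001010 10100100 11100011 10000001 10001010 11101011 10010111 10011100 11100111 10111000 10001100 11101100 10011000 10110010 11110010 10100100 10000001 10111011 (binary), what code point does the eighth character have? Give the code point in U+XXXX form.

U+A407B

Offset 0: leading byte 0xEB = 11101011 → 3-byte char #1 = EB A4 95.
Offset 3: leading byte 0xF0 = 11110000 → 4-byte char #2 = F0 B1 B8 8E.
Offset 7: leading byte 0xE2 = 11100010 → 3-byte char #3 = E2 8A A4.
Offset 10: leading byte 0xE3 = 11100011 → 3-byte char #4 = E3 81 8A.
Offset 13: leading byte 0xEB = 11101011 → 3-byte char #5 = EB 97 9C.
Offset 16: leading byte 0xE7 = 11100111 → 3-byte char #6 = E7 B8 8C.
Offset 19: leading byte 0xEC = 11101100 → 3-byte char #7 = EC 98 B2.
Offset 22: leading byte 0xF2 = 11110010 → 4-byte char #8 = F2 A4 81 BB.
Leading byte 0xF2 = 11110010 matches 11110xxx → 4-byte sequence.
Byte 1: 0xF2 = 11110010, payload 010 (3 bits).
Byte 2: 0xA4 = 10100100 (10xxxxxx ✓), payload 100100.
Byte 3: 0x81 = 10000001 (10xxxxxx ✓), payload 000001.
Byte 4: 0xBB = 10111011 (10xxxxxx ✓), payload 111011.
Concatenate: 010100100000001111011 = 0xA407B (21 bits → U+A407B).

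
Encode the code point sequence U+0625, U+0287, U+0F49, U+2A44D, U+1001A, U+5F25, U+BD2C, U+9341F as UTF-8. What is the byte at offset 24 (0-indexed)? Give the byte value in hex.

U+0625 → 2-byte form D8 A5 at offsets 0–1.
U+0287 → 2-byte form CA 87 at offsets 2–3.
U+0F49 → 3-byte form E0 BD 89 at offsets 4–6.
U+2A44D → 4-byte form F0 AA 91 8D at offsets 7–10.
U+1001A → 4-byte form F0 90 80 9A at offsets 11–14.
U+5F25 → 3-byte form E5 BC A5 at offsets 15–17.
U+BD2C → 3-byte form EB B4 AC at offsets 18–20.
U+9341F → 4-byte form F2 93 90 9F at offsets 21–24.
Offset 24 falls in char 8's range; it's byte 4 of F2 93 90 9F = 0x9F.

0x9F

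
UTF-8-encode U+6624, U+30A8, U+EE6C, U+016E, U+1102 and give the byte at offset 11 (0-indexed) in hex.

0xE1

U+6624 → 3-byte form E6 98 A4 at offsets 0–2.
U+30A8 → 3-byte form E3 82 A8 at offsets 3–5.
U+EE6C → 3-byte form EE B9 AC at offsets 6–8.
U+016E → 2-byte form C5 AE at offsets 9–10.
U+1102 → 3-byte form E1 84 82 at offsets 11–13.
Offset 11 falls in char 5's range; it's byte 1 of E1 84 82 = 0xE1.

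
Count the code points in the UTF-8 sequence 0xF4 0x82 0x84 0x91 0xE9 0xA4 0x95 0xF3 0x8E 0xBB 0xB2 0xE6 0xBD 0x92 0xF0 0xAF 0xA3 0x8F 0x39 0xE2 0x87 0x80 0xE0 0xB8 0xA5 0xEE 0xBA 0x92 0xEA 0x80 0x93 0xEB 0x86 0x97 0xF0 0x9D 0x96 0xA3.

12

Byte at offset 0: 0xF4 = 11110100 → 4-byte char (#1). Advance 4.
Byte at offset 4: 0xE9 = 11101001 → 3-byte char (#2). Advance 3.
Byte at offset 7: 0xF3 = 11110011 → 4-byte char (#3). Advance 4.
Byte at offset 11: 0xE6 = 11100110 → 3-byte char (#4). Advance 3.
Byte at offset 14: 0xF0 = 11110000 → 4-byte char (#5). Advance 4.
Byte at offset 18: 0x39 = 00111001 → 1-byte char (#6). Advance 1.
Byte at offset 19: 0xE2 = 11100010 → 3-byte char (#7). Advance 3.
Byte at offset 22: 0xE0 = 11100000 → 3-byte char (#8). Advance 3.
Byte at offset 25: 0xEE = 11101110 → 3-byte char (#9). Advance 3.
Byte at offset 28: 0xEA = 11101010 → 3-byte char (#10). Advance 3.
Byte at offset 31: 0xEB = 11101011 → 3-byte char (#11). Advance 3.
Byte at offset 34: 0xF0 = 11110000 → 4-byte char (#12). Advance 4.
Reached end at offset 38 after 12 code points.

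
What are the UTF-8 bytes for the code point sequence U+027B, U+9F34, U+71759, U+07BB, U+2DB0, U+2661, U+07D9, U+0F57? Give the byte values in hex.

U+027B: 2-byte form → C9 BB.
U+9F34: 3-byte form → E9 BC B4.
U+71759: 4-byte form → F1 B1 9D 99.
U+07BB: 2-byte form → DE BB.
U+2DB0: 3-byte form → E2 B6 B0.
U+2661: 3-byte form → E2 99 A1.
U+07D9: 2-byte form → DF 99.
U+0F57: 3-byte form → E0 BD 97.
Concatenated (22 bytes): C9 BB E9 BC B4 F1 B1 9D 99 DE BB E2 B6 B0 E2 99 A1 DF 99 E0 BD 97.

C9 BB E9 BC B4 F1 B1 9D 99 DE BB E2 B6 B0 E2 99 A1 DF 99 E0 BD 97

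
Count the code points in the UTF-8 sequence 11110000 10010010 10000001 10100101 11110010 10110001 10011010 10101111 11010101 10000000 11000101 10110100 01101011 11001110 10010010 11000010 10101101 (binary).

Byte at offset 0: 0xF0 = 11110000 → 4-byte char (#1). Advance 4.
Byte at offset 4: 0xF2 = 11110010 → 4-byte char (#2). Advance 4.
Byte at offset 8: 0xD5 = 11010101 → 2-byte char (#3). Advance 2.
Byte at offset 10: 0xC5 = 11000101 → 2-byte char (#4). Advance 2.
Byte at offset 12: 0x6B = 01101011 → 1-byte char (#5). Advance 1.
Byte at offset 13: 0xCE = 11001110 → 2-byte char (#6). Advance 2.
Byte at offset 15: 0xC2 = 11000010 → 2-byte char (#7). Advance 2.
Reached end at offset 17 after 7 code points.

7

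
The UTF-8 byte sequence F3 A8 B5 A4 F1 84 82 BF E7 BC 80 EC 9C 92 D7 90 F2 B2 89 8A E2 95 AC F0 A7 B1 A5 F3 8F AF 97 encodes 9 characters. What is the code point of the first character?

U+E8D64

Offset 0: leading byte 0xF3 = 11110011 → 4-byte char #1 = F3 A8 B5 A4.
Leading byte 0xF3 = 11110011 matches 11110xxx → 4-byte sequence.
Byte 1: 0xF3 = 11110011, payload 011 (3 bits).
Byte 2: 0xA8 = 10101000 (10xxxxxx ✓), payload 101000.
Byte 3: 0xB5 = 10110101 (10xxxxxx ✓), payload 110101.
Byte 4: 0xA4 = 10100100 (10xxxxxx ✓), payload 100100.
Concatenate: 011101000110101100100 = 0xE8D64 (21 bits → U+E8D64).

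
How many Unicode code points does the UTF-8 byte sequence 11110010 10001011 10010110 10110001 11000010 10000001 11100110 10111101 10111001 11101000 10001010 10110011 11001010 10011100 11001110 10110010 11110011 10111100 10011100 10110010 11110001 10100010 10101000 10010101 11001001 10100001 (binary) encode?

9

Byte at offset 0: 0xF2 = 11110010 → 4-byte char (#1). Advance 4.
Byte at offset 4: 0xC2 = 11000010 → 2-byte char (#2). Advance 2.
Byte at offset 6: 0xE6 = 11100110 → 3-byte char (#3). Advance 3.
Byte at offset 9: 0xE8 = 11101000 → 3-byte char (#4). Advance 3.
Byte at offset 12: 0xCA = 11001010 → 2-byte char (#5). Advance 2.
Byte at offset 14: 0xCE = 11001110 → 2-byte char (#6). Advance 2.
Byte at offset 16: 0xF3 = 11110011 → 4-byte char (#7). Advance 4.
Byte at offset 20: 0xF1 = 11110001 → 4-byte char (#8). Advance 4.
Byte at offset 24: 0xC9 = 11001001 → 2-byte char (#9). Advance 2.
Reached end at offset 26 after 9 code points.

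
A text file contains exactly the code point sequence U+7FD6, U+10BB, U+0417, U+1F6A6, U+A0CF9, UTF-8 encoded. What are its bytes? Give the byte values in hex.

E7 BF 96 E1 82 BB D0 97 F0 9F 9A A6 F2 A0 B3 B9

U+7FD6: 3-byte form → E7 BF 96.
U+10BB: 3-byte form → E1 82 BB.
U+0417: 2-byte form → D0 97.
U+1F6A6: 4-byte form → F0 9F 9A A6.
U+A0CF9: 4-byte form → F2 A0 B3 B9.
Concatenated (16 bytes): E7 BF 96 E1 82 BB D0 97 F0 9F 9A A6 F2 A0 B3 B9.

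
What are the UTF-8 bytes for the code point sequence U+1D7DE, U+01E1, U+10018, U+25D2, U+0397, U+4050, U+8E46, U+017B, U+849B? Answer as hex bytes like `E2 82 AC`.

U+1D7DE: 4-byte form → F0 9D 9F 9E.
U+01E1: 2-byte form → C7 A1.
U+10018: 4-byte form → F0 90 80 98.
U+25D2: 3-byte form → E2 97 92.
U+0397: 2-byte form → CE 97.
U+4050: 3-byte form → E4 81 90.
U+8E46: 3-byte form → E8 B9 86.
U+017B: 2-byte form → C5 BB.
U+849B: 3-byte form → E8 92 9B.
Concatenated (26 bytes): F0 9D 9F 9E C7 A1 F0 90 80 98 E2 97 92 CE 97 E4 81 90 E8 B9 86 C5 BB E8 92 9B.

F0 9D 9F 9E C7 A1 F0 90 80 98 E2 97 92 CE 97 E4 81 90 E8 B9 86 C5 BB E8 92 9B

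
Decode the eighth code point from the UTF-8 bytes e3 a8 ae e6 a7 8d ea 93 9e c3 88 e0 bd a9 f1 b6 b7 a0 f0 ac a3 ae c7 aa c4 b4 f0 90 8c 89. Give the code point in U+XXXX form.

Offset 0: leading byte 0xE3 = 11100011 → 3-byte char #1 = E3 A8 AE.
Offset 3: leading byte 0xE6 = 11100110 → 3-byte char #2 = E6 A7 8D.
Offset 6: leading byte 0xEA = 11101010 → 3-byte char #3 = EA 93 9E.
Offset 9: leading byte 0xC3 = 11000011 → 2-byte char #4 = C3 88.
Offset 11: leading byte 0xE0 = 11100000 → 3-byte char #5 = E0 BD A9.
Offset 14: leading byte 0xF1 = 11110001 → 4-byte char #6 = F1 B6 B7 A0.
Offset 18: leading byte 0xF0 = 11110000 → 4-byte char #7 = F0 AC A3 AE.
Offset 22: leading byte 0xC7 = 11000111 → 2-byte char #8 = C7 AA.
Leading byte 0xC7 = 11000111 matches 110xxxxx → 2-byte sequence.
Byte 1: 0xC7 = 11000111, payload 00111 (5 bits).
Byte 2: 0xAA = 10101010 (10xxxxxx ✓), payload 101010.
Concatenate: 00111101010 = 0x1EA (11 bits → U+01EA).

U+01EA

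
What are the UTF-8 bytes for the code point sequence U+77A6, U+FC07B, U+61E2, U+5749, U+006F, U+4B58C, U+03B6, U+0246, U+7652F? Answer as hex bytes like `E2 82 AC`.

U+77A6: 3-byte form → E7 9E A6.
U+FC07B: 4-byte form → F3 BC 81 BB.
U+61E2: 3-byte form → E6 87 A2.
U+5749: 3-byte form → E5 9D 89.
U+006F: 1-byte form → 6F.
U+4B58C: 4-byte form → F1 8B 96 8C.
U+03B6: 2-byte form → CE B6.
U+0246: 2-byte form → C9 86.
U+7652F: 4-byte form → F1 B6 94 AF.
Concatenated (26 bytes): E7 9E A6 F3 BC 81 BB E6 87 A2 E5 9D 89 6F F1 8B 96 8C CE B6 C9 86 F1 B6 94 AF.

E7 9E A6 F3 BC 81 BB E6 87 A2 E5 9D 89 6F F1 8B 96 8C CE B6 C9 86 F1 B6 94 AF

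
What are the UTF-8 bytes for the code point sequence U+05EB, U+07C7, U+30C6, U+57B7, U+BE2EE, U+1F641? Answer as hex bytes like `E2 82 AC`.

U+05EB: 2-byte form → D7 AB.
U+07C7: 2-byte form → DF 87.
U+30C6: 3-byte form → E3 83 86.
U+57B7: 3-byte form → E5 9E B7.
U+BE2EE: 4-byte form → F2 BE 8B AE.
U+1F641: 4-byte form → F0 9F 99 81.
Concatenated (18 bytes): D7 AB DF 87 E3 83 86 E5 9E B7 F2 BE 8B AE F0 9F 99 81.

D7 AB DF 87 E3 83 86 E5 9E B7 F2 BE 8B AE F0 9F 99 81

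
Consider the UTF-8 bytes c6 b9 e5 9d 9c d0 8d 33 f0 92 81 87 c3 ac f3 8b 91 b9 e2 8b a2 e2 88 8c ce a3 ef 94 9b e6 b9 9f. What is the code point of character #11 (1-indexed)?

Offset 0: leading byte 0xC6 = 11000110 → 2-byte char #1 = C6 B9.
Offset 2: leading byte 0xE5 = 11100101 → 3-byte char #2 = E5 9D 9C.
Offset 5: leading byte 0xD0 = 11010000 → 2-byte char #3 = D0 8D.
Offset 7: leading byte 0x33 = 00110011 → 1-byte char #4 = 33.
Offset 8: leading byte 0xF0 = 11110000 → 4-byte char #5 = F0 92 81 87.
Offset 12: leading byte 0xC3 = 11000011 → 2-byte char #6 = C3 AC.
Offset 14: leading byte 0xF3 = 11110011 → 4-byte char #7 = F3 8B 91 B9.
Offset 18: leading byte 0xE2 = 11100010 → 3-byte char #8 = E2 8B A2.
Offset 21: leading byte 0xE2 = 11100010 → 3-byte char #9 = E2 88 8C.
Offset 24: leading byte 0xCE = 11001110 → 2-byte char #10 = CE A3.
Offset 26: leading byte 0xEF = 11101111 → 3-byte char #11 = EF 94 9B.
Leading byte 0xEF = 11101111 matches 1110xxxx → 3-byte sequence.
Byte 1: 0xEF = 11101111, payload 1111 (4 bits).
Byte 2: 0x94 = 10010100 (10xxxxxx ✓), payload 010100.
Byte 3: 0x9B = 10011011 (10xxxxxx ✓), payload 011011.
Concatenate: 1111010100011011 = 0xF51B (16 bits → U+F51B).

U+F51B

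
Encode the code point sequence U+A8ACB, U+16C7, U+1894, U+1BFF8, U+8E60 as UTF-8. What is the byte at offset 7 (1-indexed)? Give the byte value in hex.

0x87

1-indexed offset 7 is 0-indexed offset 6.
U+A8ACB → 4-byte form F2 A8 AB 8B at offsets 0–3.
U+16C7 → 3-byte form E1 9B 87 at offsets 4–6.
Offset 6 falls in char 2's range; it's byte 3 of E1 9B 87 = 0x87.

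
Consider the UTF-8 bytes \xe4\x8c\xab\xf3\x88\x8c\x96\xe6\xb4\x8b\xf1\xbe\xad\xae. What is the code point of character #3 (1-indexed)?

U+6D0B

Offset 0: leading byte 0xE4 = 11100100 → 3-byte char #1 = E4 8C AB.
Offset 3: leading byte 0xF3 = 11110011 → 4-byte char #2 = F3 88 8C 96.
Offset 7: leading byte 0xE6 = 11100110 → 3-byte char #3 = E6 B4 8B.
Leading byte 0xE6 = 11100110 matches 1110xxxx → 3-byte sequence.
Byte 1: 0xE6 = 11100110, payload 0110 (4 bits).
Byte 2: 0xB4 = 10110100 (10xxxxxx ✓), payload 110100.
Byte 3: 0x8B = 10001011 (10xxxxxx ✓), payload 001011.
Concatenate: 0110110100001011 = 0x6D0B (16 bits → U+6D0B).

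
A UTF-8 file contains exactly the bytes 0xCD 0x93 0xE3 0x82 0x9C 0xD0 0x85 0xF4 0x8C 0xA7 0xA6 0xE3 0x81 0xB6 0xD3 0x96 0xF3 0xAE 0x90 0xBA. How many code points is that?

7

Byte at offset 0: 0xCD = 11001101 → 2-byte char (#1). Advance 2.
Byte at offset 2: 0xE3 = 11100011 → 3-byte char (#2). Advance 3.
Byte at offset 5: 0xD0 = 11010000 → 2-byte char (#3). Advance 2.
Byte at offset 7: 0xF4 = 11110100 → 4-byte char (#4). Advance 4.
Byte at offset 11: 0xE3 = 11100011 → 3-byte char (#5). Advance 3.
Byte at offset 14: 0xD3 = 11010011 → 2-byte char (#6). Advance 2.
Byte at offset 16: 0xF3 = 11110011 → 4-byte char (#7). Advance 4.
Reached end at offset 20 after 7 code points.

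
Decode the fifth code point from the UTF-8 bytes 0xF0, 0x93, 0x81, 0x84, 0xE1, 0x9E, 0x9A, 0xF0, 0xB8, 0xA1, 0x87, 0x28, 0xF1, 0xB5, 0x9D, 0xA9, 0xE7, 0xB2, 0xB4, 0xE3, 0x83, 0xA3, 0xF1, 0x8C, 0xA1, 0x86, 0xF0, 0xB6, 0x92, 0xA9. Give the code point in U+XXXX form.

U+75769

Offset 0: leading byte 0xF0 = 11110000 → 4-byte char #1 = F0 93 81 84.
Offset 4: leading byte 0xE1 = 11100001 → 3-byte char #2 = E1 9E 9A.
Offset 7: leading byte 0xF0 = 11110000 → 4-byte char #3 = F0 B8 A1 87.
Offset 11: leading byte 0x28 = 00101000 → 1-byte char #4 = 28.
Offset 12: leading byte 0xF1 = 11110001 → 4-byte char #5 = F1 B5 9D A9.
Leading byte 0xF1 = 11110001 matches 11110xxx → 4-byte sequence.
Byte 1: 0xF1 = 11110001, payload 001 (3 bits).
Byte 2: 0xB5 = 10110101 (10xxxxxx ✓), payload 110101.
Byte 3: 0x9D = 10011101 (10xxxxxx ✓), payload 011101.
Byte 4: 0xA9 = 10101001 (10xxxxxx ✓), payload 101001.
Concatenate: 001110101011101101001 = 0x75769 (21 bits → U+75769).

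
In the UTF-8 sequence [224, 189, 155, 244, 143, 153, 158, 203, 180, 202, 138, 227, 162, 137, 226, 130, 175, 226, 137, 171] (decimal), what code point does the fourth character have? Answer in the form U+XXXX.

U+028A

Offset 0: leading byte 0xE0 = 11100000 → 3-byte char #1 = E0 BD 9B.
Offset 3: leading byte 0xF4 = 11110100 → 4-byte char #2 = F4 8F 99 9E.
Offset 7: leading byte 0xCB = 11001011 → 2-byte char #3 = CB B4.
Offset 9: leading byte 0xCA = 11001010 → 2-byte char #4 = CA 8A.
Leading byte 0xCA = 11001010 matches 110xxxxx → 2-byte sequence.
Byte 1: 0xCA = 11001010, payload 01010 (5 bits).
Byte 2: 0x8A = 10001010 (10xxxxxx ✓), payload 001010.
Concatenate: 01010001010 = 0x28A (11 bits → U+028A).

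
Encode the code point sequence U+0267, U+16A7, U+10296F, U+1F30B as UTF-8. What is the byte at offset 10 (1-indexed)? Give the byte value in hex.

0xF0

1-indexed offset 10 is 0-indexed offset 9.
U+0267 → 2-byte form C9 A7 at offsets 0–1.
U+16A7 → 3-byte form E1 9A A7 at offsets 2–4.
U+10296F → 4-byte form F4 82 A5 AF at offsets 5–8.
U+1F30B → 4-byte form F0 9F 8C 8B at offsets 9–12.
Offset 9 falls in char 4's range; it's byte 1 of F0 9F 8C 8B = 0xF0.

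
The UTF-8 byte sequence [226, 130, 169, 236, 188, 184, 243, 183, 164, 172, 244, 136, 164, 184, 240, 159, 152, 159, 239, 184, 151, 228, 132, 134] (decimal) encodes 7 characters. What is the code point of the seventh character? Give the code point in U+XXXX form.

U+4106

Offset 0: leading byte 0xE2 = 11100010 → 3-byte char #1 = E2 82 A9.
Offset 3: leading byte 0xEC = 11101100 → 3-byte char #2 = EC BC B8.
Offset 6: leading byte 0xF3 = 11110011 → 4-byte char #3 = F3 B7 A4 AC.
Offset 10: leading byte 0xF4 = 11110100 → 4-byte char #4 = F4 88 A4 B8.
Offset 14: leading byte 0xF0 = 11110000 → 4-byte char #5 = F0 9F 98 9F.
Offset 18: leading byte 0xEF = 11101111 → 3-byte char #6 = EF B8 97.
Offset 21: leading byte 0xE4 = 11100100 → 3-byte char #7 = E4 84 86.
Leading byte 0xE4 = 11100100 matches 1110xxxx → 3-byte sequence.
Byte 1: 0xE4 = 11100100, payload 0100 (4 bits).
Byte 2: 0x84 = 10000100 (10xxxxxx ✓), payload 000100.
Byte 3: 0x86 = 10000110 (10xxxxxx ✓), payload 000110.
Concatenate: 0100000100000110 = 0x4106 (16 bits → U+4106).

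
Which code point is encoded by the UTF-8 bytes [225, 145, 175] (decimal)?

U+146F

Leading byte 0xE1 = 11100001 matches 1110xxxx → 3-byte sequence.
Byte 1: 0xE1 = 11100001, payload 0001 (4 bits).
Byte 2: 0x91 = 10010001 (10xxxxxx ✓), payload 010001.
Byte 3: 0xAF = 10101111 (10xxxxxx ✓), payload 101111.
Concatenate: 0001010001101111 = 0x146F (16 bits → U+146F).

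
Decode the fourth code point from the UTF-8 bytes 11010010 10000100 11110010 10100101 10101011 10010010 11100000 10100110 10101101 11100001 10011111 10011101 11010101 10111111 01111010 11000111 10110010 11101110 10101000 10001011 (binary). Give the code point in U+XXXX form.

U+17DD

Offset 0: leading byte 0xD2 = 11010010 → 2-byte char #1 = D2 84.
Offset 2: leading byte 0xF2 = 11110010 → 4-byte char #2 = F2 A5 AB 92.
Offset 6: leading byte 0xE0 = 11100000 → 3-byte char #3 = E0 A6 AD.
Offset 9: leading byte 0xE1 = 11100001 → 3-byte char #4 = E1 9F 9D.
Leading byte 0xE1 = 11100001 matches 1110xxxx → 3-byte sequence.
Byte 1: 0xE1 = 11100001, payload 0001 (4 bits).
Byte 2: 0x9F = 10011111 (10xxxxxx ✓), payload 011111.
Byte 3: 0x9D = 10011101 (10xxxxxx ✓), payload 011101.
Concatenate: 0001011111011101 = 0x17DD (16 bits → U+17DD).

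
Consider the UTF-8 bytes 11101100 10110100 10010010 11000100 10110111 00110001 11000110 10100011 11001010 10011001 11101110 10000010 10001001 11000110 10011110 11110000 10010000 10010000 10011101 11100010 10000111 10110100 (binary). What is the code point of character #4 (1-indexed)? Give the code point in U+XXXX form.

U+01A3

Offset 0: leading byte 0xEC = 11101100 → 3-byte char #1 = EC B4 92.
Offset 3: leading byte 0xC4 = 11000100 → 2-byte char #2 = C4 B7.
Offset 5: leading byte 0x31 = 00110001 → 1-byte char #3 = 31.
Offset 6: leading byte 0xC6 = 11000110 → 2-byte char #4 = C6 A3.
Leading byte 0xC6 = 11000110 matches 110xxxxx → 2-byte sequence.
Byte 1: 0xC6 = 11000110, payload 00110 (5 bits).
Byte 2: 0xA3 = 10100011 (10xxxxxx ✓), payload 100011.
Concatenate: 00110100011 = 0x1A3 (11 bits → U+01A3).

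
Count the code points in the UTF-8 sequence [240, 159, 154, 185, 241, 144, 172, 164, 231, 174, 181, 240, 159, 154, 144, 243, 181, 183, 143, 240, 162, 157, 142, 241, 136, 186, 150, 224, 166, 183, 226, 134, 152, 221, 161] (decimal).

Byte at offset 0: 0xF0 = 11110000 → 4-byte char (#1). Advance 4.
Byte at offset 4: 0xF1 = 11110001 → 4-byte char (#2). Advance 4.
Byte at offset 8: 0xE7 = 11100111 → 3-byte char (#3). Advance 3.
Byte at offset 11: 0xF0 = 11110000 → 4-byte char (#4). Advance 4.
Byte at offset 15: 0xF3 = 11110011 → 4-byte char (#5). Advance 4.
Byte at offset 19: 0xF0 = 11110000 → 4-byte char (#6). Advance 4.
Byte at offset 23: 0xF1 = 11110001 → 4-byte char (#7). Advance 4.
Byte at offset 27: 0xE0 = 11100000 → 3-byte char (#8). Advance 3.
Byte at offset 30: 0xE2 = 11100010 → 3-byte char (#9). Advance 3.
Byte at offset 33: 0xDD = 11011101 → 2-byte char (#10). Advance 2.
Reached end at offset 35 after 10 code points.

10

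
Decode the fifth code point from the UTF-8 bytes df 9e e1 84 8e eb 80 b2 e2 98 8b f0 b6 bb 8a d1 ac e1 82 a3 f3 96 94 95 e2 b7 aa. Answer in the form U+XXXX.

U+36ECA

Offset 0: leading byte 0xDF = 11011111 → 2-byte char #1 = DF 9E.
Offset 2: leading byte 0xE1 = 11100001 → 3-byte char #2 = E1 84 8E.
Offset 5: leading byte 0xEB = 11101011 → 3-byte char #3 = EB 80 B2.
Offset 8: leading byte 0xE2 = 11100010 → 3-byte char #4 = E2 98 8B.
Offset 11: leading byte 0xF0 = 11110000 → 4-byte char #5 = F0 B6 BB 8A.
Leading byte 0xF0 = 11110000 matches 11110xxx → 4-byte sequence.
Byte 1: 0xF0 = 11110000, payload 000 (3 bits).
Byte 2: 0xB6 = 10110110 (10xxxxxx ✓), payload 110110.
Byte 3: 0xBB = 10111011 (10xxxxxx ✓), payload 111011.
Byte 4: 0x8A = 10001010 (10xxxxxx ✓), payload 001010.
Concatenate: 000110110111011001010 = 0x36ECA (21 bits → U+36ECA).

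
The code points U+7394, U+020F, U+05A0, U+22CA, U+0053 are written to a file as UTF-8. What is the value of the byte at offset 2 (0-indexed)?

U+7394 → 3-byte form E7 8E 94 at offsets 0–2.
Offset 2 falls in char 1's range; it's byte 3 of E7 8E 94 = 0x94.

0x94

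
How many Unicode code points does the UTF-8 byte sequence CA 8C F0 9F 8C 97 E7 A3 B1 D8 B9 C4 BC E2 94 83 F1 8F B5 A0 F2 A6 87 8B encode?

Byte at offset 0: 0xCA = 11001010 → 2-byte char (#1). Advance 2.
Byte at offset 2: 0xF0 = 11110000 → 4-byte char (#2). Advance 4.
Byte at offset 6: 0xE7 = 11100111 → 3-byte char (#3). Advance 3.
Byte at offset 9: 0xD8 = 11011000 → 2-byte char (#4). Advance 2.
Byte at offset 11: 0xC4 = 11000100 → 2-byte char (#5). Advance 2.
Byte at offset 13: 0xE2 = 11100010 → 3-byte char (#6). Advance 3.
Byte at offset 16: 0xF1 = 11110001 → 4-byte char (#7). Advance 4.
Byte at offset 20: 0xF2 = 11110010 → 4-byte char (#8). Advance 4.
Reached end at offset 24 after 8 code points.

8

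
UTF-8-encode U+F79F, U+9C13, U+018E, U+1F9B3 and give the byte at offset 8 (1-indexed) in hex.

0x8E

1-indexed offset 8 is 0-indexed offset 7.
U+F79F → 3-byte form EF 9E 9F at offsets 0–2.
U+9C13 → 3-byte form E9 B0 93 at offsets 3–5.
U+018E → 2-byte form C6 8E at offsets 6–7.
Offset 7 falls in char 3's range; it's byte 2 of C6 8E = 0x8E.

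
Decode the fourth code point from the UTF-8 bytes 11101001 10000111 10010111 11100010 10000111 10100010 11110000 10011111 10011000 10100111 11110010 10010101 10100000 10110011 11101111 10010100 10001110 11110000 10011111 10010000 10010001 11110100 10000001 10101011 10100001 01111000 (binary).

Offset 0: leading byte 0xE9 = 11101001 → 3-byte char #1 = E9 87 97.
Offset 3: leading byte 0xE2 = 11100010 → 3-byte char #2 = E2 87 A2.
Offset 6: leading byte 0xF0 = 11110000 → 4-byte char #3 = F0 9F 98 A7.
Offset 10: leading byte 0xF2 = 11110010 → 4-byte char #4 = F2 95 A0 B3.
Leading byte 0xF2 = 11110010 matches 11110xxx → 4-byte sequence.
Byte 1: 0xF2 = 11110010, payload 010 (3 bits).
Byte 2: 0x95 = 10010101 (10xxxxxx ✓), payload 010101.
Byte 3: 0xA0 = 10100000 (10xxxxxx ✓), payload 100000.
Byte 4: 0xB3 = 10110011 (10xxxxxx ✓), payload 110011.
Concatenate: 010010101100000110011 = 0x95833 (21 bits → U+95833).

U+95833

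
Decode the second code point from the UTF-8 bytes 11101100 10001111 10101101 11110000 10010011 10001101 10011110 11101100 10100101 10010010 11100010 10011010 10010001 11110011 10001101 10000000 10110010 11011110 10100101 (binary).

U+1335E

Offset 0: leading byte 0xEC = 11101100 → 3-byte char #1 = EC 8F AD.
Offset 3: leading byte 0xF0 = 11110000 → 4-byte char #2 = F0 93 8D 9E.
Leading byte 0xF0 = 11110000 matches 11110xxx → 4-byte sequence.
Byte 1: 0xF0 = 11110000, payload 000 (3 bits).
Byte 2: 0x93 = 10010011 (10xxxxxx ✓), payload 010011.
Byte 3: 0x8D = 10001101 (10xxxxxx ✓), payload 001101.
Byte 4: 0x9E = 10011110 (10xxxxxx ✓), payload 011110.
Concatenate: 000010011001101011110 = 0x1335E (21 bits → U+1335E).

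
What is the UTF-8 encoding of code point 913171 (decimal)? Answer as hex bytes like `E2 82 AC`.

F3 9E BC 93

U+DEF13 = 0xDEF13 = 913171 decimal. In range U+10000–U+10FFFF → 4-byte form: 11110xxx 10xxxxxx 10xxxxxx 10xxxxxx.
Binary (21 bits): 011011110111100010011.
Split 3+6+6+6: 011 | 011110 | 111100 | 010011.
Byte 1: 11110011 = 0xF3.
Byte 2: 10011110 = 0x9E.
Byte 3: 10111100 = 0xBC.
Byte 4: 10010011 = 0x93.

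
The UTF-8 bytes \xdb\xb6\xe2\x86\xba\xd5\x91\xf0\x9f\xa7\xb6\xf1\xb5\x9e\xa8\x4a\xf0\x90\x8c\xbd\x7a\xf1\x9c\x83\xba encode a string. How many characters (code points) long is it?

Byte at offset 0: 0xDB = 11011011 → 2-byte char (#1). Advance 2.
Byte at offset 2: 0xE2 = 11100010 → 3-byte char (#2). Advance 3.
Byte at offset 5: 0xD5 = 11010101 → 2-byte char (#3). Advance 2.
Byte at offset 7: 0xF0 = 11110000 → 4-byte char (#4). Advance 4.
Byte at offset 11: 0xF1 = 11110001 → 4-byte char (#5). Advance 4.
Byte at offset 15: 0x4A = 01001010 → 1-byte char (#6). Advance 1.
Byte at offset 16: 0xF0 = 11110000 → 4-byte char (#7). Advance 4.
Byte at offset 20: 0x7A = 01111010 → 1-byte char (#8). Advance 1.
Byte at offset 21: 0xF1 = 11110001 → 4-byte char (#9). Advance 4.
Reached end at offset 25 after 9 code points.

9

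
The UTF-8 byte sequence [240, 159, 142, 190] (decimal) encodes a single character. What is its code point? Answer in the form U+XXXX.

U+1F3BE

Leading byte 0xF0 = 11110000 matches 11110xxx → 4-byte sequence.
Byte 1: 0xF0 = 11110000, payload 000 (3 bits).
Byte 2: 0x9F = 10011111 (10xxxxxx ✓), payload 011111.
Byte 3: 0x8E = 10001110 (10xxxxxx ✓), payload 001110.
Byte 4: 0xBE = 10111110 (10xxxxxx ✓), payload 111110.
Concatenate: 000011111001110111110 = 0x1F3BE (21 bits → U+1F3BE).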